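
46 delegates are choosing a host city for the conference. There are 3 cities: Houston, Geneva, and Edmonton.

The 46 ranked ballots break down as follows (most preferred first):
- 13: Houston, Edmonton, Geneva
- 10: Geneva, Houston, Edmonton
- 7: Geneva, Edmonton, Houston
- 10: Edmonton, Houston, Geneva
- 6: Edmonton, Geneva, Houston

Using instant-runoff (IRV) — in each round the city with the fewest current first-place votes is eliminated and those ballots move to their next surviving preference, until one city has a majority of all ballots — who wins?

Round 1: Houston 13, Geneva 17, Edmonton 16. Houston eliminated.
Round 2: Geneva 17, Edmonton 29. Edmonton has a majority (≥24).

Edmonton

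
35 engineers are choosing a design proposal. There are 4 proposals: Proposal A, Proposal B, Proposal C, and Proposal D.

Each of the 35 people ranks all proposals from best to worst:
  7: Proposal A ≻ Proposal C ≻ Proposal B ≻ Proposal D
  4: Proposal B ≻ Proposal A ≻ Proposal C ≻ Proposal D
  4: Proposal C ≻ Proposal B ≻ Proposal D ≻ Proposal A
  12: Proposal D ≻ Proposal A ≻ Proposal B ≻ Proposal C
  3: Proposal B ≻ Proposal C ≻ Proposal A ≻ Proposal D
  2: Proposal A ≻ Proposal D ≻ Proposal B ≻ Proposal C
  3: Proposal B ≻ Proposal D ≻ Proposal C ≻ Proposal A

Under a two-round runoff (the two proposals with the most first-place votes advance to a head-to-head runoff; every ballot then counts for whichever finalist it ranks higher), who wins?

Proposal B

Round 1 first-place votes: Proposal A 9, Proposal B 10, Proposal C 4, Proposal D 12. Proposal D and Proposal B advance.
Runoff: Proposal D is ranked above Proposal B on 14 ballots, Proposal B above Proposal D on 21.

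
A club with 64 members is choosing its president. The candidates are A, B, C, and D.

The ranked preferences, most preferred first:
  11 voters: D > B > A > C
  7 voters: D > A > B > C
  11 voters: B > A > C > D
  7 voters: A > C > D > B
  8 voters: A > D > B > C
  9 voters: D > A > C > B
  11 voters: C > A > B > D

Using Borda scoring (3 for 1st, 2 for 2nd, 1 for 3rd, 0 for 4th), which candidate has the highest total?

A: 11×1 + 7×2 + 11×2 + 7×3 + 8×3 + 9×2 + 11×2 = 132
B: 11×2 + 7×1 + 11×3 + 7×0 + 8×1 + 9×0 + 11×1 = 81
C: 11×0 + 7×0 + 11×1 + 7×2 + 8×0 + 9×1 + 11×3 = 67
D: 11×3 + 7×3 + 11×0 + 7×1 + 8×2 + 9×3 + 11×0 = 104

A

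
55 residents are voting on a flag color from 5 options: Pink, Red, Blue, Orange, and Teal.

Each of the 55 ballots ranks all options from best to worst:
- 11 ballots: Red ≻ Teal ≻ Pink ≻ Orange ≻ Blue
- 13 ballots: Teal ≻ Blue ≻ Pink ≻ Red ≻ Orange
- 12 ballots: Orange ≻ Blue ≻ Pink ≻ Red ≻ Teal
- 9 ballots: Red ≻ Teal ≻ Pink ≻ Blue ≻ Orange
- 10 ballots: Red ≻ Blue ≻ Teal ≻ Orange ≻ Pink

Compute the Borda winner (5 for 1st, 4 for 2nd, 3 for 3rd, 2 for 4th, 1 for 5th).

Red

Pink: 11×3 + 13×3 + 12×3 + 9×3 + 10×1 = 145
Red: 11×5 + 13×2 + 12×2 + 9×5 + 10×5 = 200
Blue: 11×1 + 13×4 + 12×4 + 9×2 + 10×4 = 169
Orange: 11×2 + 13×1 + 12×5 + 9×1 + 10×2 = 124
Teal: 11×4 + 13×5 + 12×1 + 9×4 + 10×3 = 187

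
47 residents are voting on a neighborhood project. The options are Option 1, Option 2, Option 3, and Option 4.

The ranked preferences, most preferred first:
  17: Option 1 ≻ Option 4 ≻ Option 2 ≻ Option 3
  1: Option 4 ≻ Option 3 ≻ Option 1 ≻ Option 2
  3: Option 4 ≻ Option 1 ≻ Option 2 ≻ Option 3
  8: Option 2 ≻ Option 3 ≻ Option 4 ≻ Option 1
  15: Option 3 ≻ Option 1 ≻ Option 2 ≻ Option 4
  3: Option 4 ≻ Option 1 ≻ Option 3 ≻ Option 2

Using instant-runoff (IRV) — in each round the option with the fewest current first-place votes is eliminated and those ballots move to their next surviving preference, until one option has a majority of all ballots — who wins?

Option 3

Round 1: Option 1 17, Option 2 8, Option 3 15, Option 4 7. Option 4 eliminated.
Round 2: Option 1 23, Option 2 8, Option 3 16. Option 2 eliminated.
Round 3: Option 1 23, Option 3 24. Option 3 has a majority (≥24).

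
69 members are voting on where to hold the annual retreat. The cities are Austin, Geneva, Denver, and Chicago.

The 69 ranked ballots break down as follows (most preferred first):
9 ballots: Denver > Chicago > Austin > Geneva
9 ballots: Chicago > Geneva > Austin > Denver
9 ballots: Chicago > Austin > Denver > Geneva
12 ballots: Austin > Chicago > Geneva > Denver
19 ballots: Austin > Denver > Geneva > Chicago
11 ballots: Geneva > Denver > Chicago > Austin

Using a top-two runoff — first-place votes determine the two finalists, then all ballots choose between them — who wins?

Round 1 first-place votes: Austin 31, Geneva 11, Denver 9, Chicago 18. Austin and Chicago advance.
Runoff: Austin is ranked above Chicago on 31 ballots, Chicago above Austin on 38.

Chicago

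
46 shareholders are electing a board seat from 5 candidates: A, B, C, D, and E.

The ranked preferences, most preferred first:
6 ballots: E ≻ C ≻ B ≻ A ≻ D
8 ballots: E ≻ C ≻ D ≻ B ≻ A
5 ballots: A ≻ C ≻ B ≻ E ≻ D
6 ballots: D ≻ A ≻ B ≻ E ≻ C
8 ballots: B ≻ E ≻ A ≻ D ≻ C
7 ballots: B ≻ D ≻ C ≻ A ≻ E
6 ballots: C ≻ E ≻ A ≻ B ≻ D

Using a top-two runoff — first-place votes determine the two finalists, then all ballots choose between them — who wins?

Round 1 first-place votes: A 5, B 15, C 6, D 6, E 14. B and E advance.
Runoff: B is ranked above E on 26 ballots, E above B on 20.

B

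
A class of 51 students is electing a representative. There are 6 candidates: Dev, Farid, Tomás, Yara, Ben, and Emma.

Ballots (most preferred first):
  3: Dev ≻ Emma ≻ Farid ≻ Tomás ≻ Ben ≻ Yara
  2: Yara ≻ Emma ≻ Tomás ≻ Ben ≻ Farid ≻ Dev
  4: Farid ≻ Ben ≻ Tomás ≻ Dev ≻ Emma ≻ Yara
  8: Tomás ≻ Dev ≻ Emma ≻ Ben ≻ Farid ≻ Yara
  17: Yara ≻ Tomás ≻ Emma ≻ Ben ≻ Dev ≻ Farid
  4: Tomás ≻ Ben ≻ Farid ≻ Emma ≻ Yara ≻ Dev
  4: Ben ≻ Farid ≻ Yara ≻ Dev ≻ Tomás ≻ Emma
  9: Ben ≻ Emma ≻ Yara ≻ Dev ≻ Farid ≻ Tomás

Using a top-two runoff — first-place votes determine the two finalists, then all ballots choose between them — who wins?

Ben

Round 1 first-place votes: Dev 3, Farid 4, Tomás 12, Yara 19, Ben 13, Emma 0. Yara and Ben advance.
Runoff: Yara is ranked above Ben on 19 ballots, Ben above Yara on 32.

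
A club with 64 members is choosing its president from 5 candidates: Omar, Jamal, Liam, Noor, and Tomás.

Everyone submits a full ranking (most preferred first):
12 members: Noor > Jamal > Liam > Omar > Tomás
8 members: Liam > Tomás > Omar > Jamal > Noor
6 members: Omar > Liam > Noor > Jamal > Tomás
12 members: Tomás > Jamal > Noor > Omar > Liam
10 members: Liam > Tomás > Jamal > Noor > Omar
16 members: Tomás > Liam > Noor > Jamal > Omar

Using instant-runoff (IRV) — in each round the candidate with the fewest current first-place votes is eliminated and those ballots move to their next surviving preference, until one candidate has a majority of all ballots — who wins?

Liam

Round 1: Omar 6, Jamal 0, Liam 18, Noor 12, Tomás 28. Jamal eliminated.
Round 2: Omar 6, Liam 18, Noor 12, Tomás 28. Omar eliminated.
Round 3: Liam 24, Noor 12, Tomás 28. Noor eliminated.
Round 4: Liam 36, Tomás 28. Liam has a majority (≥33).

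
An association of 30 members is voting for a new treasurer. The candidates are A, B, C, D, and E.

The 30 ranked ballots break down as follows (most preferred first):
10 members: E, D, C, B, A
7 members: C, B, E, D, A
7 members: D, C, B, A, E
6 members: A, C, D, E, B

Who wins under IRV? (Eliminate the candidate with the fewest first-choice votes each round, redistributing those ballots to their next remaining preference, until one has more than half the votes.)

Round 1: A 6, B 0, C 7, D 7, E 10. B eliminated.
Round 2: A 6, C 7, D 7, E 10. A eliminated.
Round 3: C 13, D 7, E 10. D eliminated.
Round 4: C 20, E 10. C has a majority (≥16).

C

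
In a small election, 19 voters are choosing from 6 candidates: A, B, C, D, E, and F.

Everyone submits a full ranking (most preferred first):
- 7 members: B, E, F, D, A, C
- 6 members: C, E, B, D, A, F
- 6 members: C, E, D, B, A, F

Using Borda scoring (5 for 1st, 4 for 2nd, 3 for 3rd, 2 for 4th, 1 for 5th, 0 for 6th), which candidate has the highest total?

E

A: 7×1 + 6×1 + 6×1 = 19
B: 7×5 + 6×3 + 6×2 = 65
C: 7×0 + 6×5 + 6×5 = 60
D: 7×2 + 6×2 + 6×3 = 44
E: 7×4 + 6×4 + 6×4 = 76
F: 7×3 + 6×0 + 6×0 = 21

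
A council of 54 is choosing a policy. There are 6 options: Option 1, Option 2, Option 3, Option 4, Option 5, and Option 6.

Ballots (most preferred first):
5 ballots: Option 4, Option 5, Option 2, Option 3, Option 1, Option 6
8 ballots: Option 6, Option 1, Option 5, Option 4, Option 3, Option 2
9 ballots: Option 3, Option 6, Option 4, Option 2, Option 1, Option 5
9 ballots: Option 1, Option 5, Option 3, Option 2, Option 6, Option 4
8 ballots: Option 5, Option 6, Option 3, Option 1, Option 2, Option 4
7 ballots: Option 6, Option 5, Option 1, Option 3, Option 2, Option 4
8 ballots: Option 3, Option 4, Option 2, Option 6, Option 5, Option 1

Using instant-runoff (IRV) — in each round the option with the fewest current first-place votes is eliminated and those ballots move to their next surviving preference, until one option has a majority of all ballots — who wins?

Option 5

Round 1: Option 1 9, Option 2 0, Option 3 17, Option 4 5, Option 5 8, Option 6 15. Option 2 eliminated.
Round 2: Option 1 9, Option 3 17, Option 4 5, Option 5 8, Option 6 15. Option 4 eliminated.
Round 3: Option 1 9, Option 3 17, Option 5 13, Option 6 15. Option 1 eliminated.
Round 4: Option 3 17, Option 5 22, Option 6 15. Option 6 eliminated.
Round 5: Option 3 17, Option 5 37. Option 5 has a majority (≥28).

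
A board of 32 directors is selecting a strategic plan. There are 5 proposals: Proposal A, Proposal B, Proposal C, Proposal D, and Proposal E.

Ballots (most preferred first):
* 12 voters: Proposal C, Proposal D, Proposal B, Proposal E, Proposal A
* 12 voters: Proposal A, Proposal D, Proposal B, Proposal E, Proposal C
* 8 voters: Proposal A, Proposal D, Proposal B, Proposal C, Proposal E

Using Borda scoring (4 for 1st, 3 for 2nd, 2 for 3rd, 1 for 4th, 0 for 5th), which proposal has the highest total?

Proposal A: 12×0 + 12×4 + 8×4 = 80
Proposal B: 12×2 + 12×2 + 8×2 = 64
Proposal C: 12×4 + 12×0 + 8×1 = 56
Proposal D: 12×3 + 12×3 + 8×3 = 96
Proposal E: 12×1 + 12×1 + 8×0 = 24

Proposal D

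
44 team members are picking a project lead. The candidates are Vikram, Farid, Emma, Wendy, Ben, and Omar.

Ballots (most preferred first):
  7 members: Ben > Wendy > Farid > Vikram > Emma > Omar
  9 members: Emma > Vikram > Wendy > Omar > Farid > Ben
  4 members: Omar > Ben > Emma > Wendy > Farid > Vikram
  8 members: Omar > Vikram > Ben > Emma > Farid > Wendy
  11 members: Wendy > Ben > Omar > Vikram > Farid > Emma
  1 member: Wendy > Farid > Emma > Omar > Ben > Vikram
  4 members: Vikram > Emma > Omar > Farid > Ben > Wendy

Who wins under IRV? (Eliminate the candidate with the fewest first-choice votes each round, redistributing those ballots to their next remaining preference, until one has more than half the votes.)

Round 1: Vikram 4, Farid 0, Emma 9, Wendy 12, Ben 7, Omar 12. Farid eliminated.
Round 2: Vikram 4, Emma 9, Wendy 12, Ben 7, Omar 12. Vikram eliminated.
Round 3: Emma 13, Wendy 12, Ben 7, Omar 12. Ben eliminated.
Round 4: Emma 13, Wendy 19, Omar 12. Omar eliminated.
Round 5: Emma 25, Wendy 19. Emma has a majority (≥23).

Emma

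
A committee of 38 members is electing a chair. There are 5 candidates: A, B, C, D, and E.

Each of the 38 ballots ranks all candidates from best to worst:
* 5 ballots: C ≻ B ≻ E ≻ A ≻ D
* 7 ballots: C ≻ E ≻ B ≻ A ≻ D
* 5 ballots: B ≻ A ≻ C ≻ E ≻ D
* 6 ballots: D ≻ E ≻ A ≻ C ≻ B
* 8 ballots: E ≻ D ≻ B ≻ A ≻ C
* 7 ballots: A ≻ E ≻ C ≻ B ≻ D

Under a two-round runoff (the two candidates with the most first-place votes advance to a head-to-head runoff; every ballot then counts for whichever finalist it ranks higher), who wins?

E

Round 1 first-place votes: A 7, B 5, C 12, D 6, E 8. C and E advance.
Runoff: C is ranked above E on 17 ballots, E above C on 21.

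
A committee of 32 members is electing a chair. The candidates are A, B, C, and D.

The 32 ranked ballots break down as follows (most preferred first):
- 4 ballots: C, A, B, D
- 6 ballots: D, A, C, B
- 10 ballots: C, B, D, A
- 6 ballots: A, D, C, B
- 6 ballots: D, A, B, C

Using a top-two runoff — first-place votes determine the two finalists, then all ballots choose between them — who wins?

Round 1 first-place votes: A 6, B 0, C 14, D 12. C and D advance.
Runoff: C is ranked above D on 14 ballots, D above C on 18.

D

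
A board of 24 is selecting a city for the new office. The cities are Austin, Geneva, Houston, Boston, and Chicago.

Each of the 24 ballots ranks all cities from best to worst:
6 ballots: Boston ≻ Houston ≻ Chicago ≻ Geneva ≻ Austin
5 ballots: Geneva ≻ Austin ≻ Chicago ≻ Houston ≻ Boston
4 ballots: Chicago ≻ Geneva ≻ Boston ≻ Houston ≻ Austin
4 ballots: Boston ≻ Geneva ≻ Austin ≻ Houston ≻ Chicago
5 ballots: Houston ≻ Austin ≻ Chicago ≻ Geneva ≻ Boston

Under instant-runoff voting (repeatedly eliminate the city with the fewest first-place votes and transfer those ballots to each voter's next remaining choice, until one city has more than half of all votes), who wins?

Geneva

Round 1: Austin 0, Geneva 5, Houston 5, Boston 10, Chicago 4. Austin eliminated.
Round 2: Geneva 5, Houston 5, Boston 10, Chicago 4. Chicago eliminated.
Round 3: Geneva 9, Houston 5, Boston 10. Houston eliminated.
Round 4: Geneva 14, Boston 10. Geneva has a majority (≥13).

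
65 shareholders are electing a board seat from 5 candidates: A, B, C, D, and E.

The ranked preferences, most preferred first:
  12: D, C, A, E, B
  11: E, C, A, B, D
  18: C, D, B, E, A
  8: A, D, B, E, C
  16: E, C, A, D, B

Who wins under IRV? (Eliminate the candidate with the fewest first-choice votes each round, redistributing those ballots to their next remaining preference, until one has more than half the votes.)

Round 1: A 8, B 0, C 18, D 12, E 27. B eliminated.
Round 2: A 8, C 18, D 12, E 27. A eliminated.
Round 3: C 18, D 20, E 27. C eliminated.
Round 4: D 38, E 27. D has a majority (≥33).

D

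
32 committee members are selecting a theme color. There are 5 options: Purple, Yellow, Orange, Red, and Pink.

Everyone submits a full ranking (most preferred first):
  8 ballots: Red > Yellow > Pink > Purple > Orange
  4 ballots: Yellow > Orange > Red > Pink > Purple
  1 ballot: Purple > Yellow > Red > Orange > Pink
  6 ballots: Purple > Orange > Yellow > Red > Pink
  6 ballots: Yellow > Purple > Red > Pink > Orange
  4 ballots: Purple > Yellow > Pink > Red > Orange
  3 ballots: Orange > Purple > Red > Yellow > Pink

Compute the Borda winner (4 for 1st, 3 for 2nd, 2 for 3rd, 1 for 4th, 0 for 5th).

Yellow

Purple: 8×1 + 4×0 + 1×4 + 6×4 + 6×3 + 4×4 + 3×3 = 79
Yellow: 8×3 + 4×4 + 1×3 + 6×2 + 6×4 + 4×3 + 3×1 = 94
Orange: 8×0 + 4×3 + 1×1 + 6×3 + 6×0 + 4×0 + 3×4 = 43
Red: 8×4 + 4×2 + 1×2 + 6×1 + 6×2 + 4×1 + 3×2 = 70
Pink: 8×2 + 4×1 + 1×0 + 6×0 + 6×1 + 4×2 + 3×0 = 34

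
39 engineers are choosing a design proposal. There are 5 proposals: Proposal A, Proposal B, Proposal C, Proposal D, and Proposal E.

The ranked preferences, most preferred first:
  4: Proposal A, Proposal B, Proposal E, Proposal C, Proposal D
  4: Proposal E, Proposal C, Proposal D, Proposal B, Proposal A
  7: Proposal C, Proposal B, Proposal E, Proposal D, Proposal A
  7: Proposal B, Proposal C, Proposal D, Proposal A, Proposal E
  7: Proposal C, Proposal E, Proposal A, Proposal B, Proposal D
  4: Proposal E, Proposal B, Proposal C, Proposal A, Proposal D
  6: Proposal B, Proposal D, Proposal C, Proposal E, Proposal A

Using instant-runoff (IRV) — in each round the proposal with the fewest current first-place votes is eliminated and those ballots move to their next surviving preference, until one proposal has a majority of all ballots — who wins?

Round 1: Proposal A 4, Proposal B 13, Proposal C 14, Proposal D 0, Proposal E 8. Proposal D eliminated.
Round 2: Proposal A 4, Proposal B 13, Proposal C 14, Proposal E 8. Proposal A eliminated.
Round 3: Proposal B 17, Proposal C 14, Proposal E 8. Proposal E eliminated.
Round 4: Proposal B 21, Proposal C 18. Proposal B has a majority (≥20).

Proposal B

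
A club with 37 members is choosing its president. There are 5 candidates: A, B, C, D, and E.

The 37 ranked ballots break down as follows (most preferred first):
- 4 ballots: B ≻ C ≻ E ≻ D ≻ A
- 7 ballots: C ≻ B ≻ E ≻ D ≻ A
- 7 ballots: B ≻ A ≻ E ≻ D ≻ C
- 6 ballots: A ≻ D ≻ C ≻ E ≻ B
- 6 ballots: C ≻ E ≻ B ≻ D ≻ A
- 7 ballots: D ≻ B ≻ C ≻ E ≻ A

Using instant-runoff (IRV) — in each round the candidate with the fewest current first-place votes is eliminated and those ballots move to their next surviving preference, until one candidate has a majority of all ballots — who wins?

D

Round 1: A 6, B 11, C 13, D 7, E 0. E eliminated.
Round 2: A 6, B 11, C 13, D 7. A eliminated.
Round 3: B 11, C 13, D 13. B eliminated.
Round 4: C 17, D 20. D has a majority (≥19).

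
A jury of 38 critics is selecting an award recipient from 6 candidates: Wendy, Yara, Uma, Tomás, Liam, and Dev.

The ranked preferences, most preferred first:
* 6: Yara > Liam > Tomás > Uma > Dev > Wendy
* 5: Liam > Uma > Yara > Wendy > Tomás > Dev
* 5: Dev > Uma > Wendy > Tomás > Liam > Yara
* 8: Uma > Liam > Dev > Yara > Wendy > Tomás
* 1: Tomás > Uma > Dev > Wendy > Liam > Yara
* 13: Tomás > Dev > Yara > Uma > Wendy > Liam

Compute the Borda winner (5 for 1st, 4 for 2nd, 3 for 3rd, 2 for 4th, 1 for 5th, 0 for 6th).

Uma

Wendy: 6×0 + 5×2 + 5×3 + 8×1 + 1×2 + 13×1 = 48
Yara: 6×5 + 5×3 + 5×0 + 8×2 + 1×0 + 13×3 = 100
Uma: 6×2 + 5×4 + 5×4 + 8×5 + 1×4 + 13×2 = 122
Tomás: 6×3 + 5×1 + 5×2 + 8×0 + 1×5 + 13×5 = 103
Liam: 6×4 + 5×5 + 5×1 + 8×4 + 1×1 + 13×0 = 87
Dev: 6×1 + 5×0 + 5×5 + 8×3 + 1×3 + 13×4 = 110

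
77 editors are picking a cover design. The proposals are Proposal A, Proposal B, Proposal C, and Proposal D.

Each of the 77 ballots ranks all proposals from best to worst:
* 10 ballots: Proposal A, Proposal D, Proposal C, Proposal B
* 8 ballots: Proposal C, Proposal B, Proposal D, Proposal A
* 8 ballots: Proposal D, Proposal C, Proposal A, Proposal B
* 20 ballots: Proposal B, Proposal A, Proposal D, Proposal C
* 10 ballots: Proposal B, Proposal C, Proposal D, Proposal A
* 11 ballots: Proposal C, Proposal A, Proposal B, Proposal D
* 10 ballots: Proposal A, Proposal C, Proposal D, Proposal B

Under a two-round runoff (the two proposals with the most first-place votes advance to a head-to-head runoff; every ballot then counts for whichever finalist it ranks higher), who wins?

Proposal A

Round 1 first-place votes: Proposal A 20, Proposal B 30, Proposal C 19, Proposal D 8. Proposal B and Proposal A advance.
Runoff: Proposal B is ranked above Proposal A on 38 ballots, Proposal A above Proposal B on 39.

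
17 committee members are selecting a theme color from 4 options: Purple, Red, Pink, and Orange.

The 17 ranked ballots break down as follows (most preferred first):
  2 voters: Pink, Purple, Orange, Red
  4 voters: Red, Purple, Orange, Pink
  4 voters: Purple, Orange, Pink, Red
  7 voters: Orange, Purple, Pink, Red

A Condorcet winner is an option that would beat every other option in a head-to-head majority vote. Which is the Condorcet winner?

Purple vs Red: 13–4
Purple vs Pink: 15–2
Purple vs Orange: 10–7
Purple beats every other option.

Purple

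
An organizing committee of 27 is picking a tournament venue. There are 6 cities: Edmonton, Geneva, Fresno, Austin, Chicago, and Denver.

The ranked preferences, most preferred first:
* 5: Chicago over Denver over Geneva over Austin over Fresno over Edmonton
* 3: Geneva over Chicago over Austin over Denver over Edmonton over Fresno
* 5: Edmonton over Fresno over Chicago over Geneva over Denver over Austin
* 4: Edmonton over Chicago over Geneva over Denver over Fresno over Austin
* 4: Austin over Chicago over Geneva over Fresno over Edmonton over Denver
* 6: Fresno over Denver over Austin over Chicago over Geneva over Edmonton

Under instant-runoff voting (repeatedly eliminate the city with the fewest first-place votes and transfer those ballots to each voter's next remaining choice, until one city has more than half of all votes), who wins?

Chicago

Round 1: Edmonton 9, Geneva 3, Fresno 6, Austin 4, Chicago 5, Denver 0. Denver eliminated.
Round 2: Edmonton 9, Geneva 3, Fresno 6, Austin 4, Chicago 5. Geneva eliminated.
Round 3: Edmonton 9, Fresno 6, Austin 4, Chicago 8. Austin eliminated.
Round 4: Edmonton 9, Fresno 6, Chicago 12. Fresno eliminated.
Round 5: Edmonton 9, Chicago 18. Chicago has a majority (≥14).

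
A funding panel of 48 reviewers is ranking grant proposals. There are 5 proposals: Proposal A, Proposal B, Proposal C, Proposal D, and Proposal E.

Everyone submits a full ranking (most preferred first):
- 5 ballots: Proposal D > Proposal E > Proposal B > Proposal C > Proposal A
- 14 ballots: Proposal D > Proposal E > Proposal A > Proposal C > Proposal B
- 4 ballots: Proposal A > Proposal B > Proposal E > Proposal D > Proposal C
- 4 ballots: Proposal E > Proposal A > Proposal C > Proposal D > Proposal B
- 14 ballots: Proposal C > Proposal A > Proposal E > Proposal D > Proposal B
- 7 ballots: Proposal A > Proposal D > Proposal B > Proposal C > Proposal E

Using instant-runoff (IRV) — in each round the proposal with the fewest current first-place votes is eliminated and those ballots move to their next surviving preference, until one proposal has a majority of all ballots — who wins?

Proposal A

Round 1: Proposal A 11, Proposal B 0, Proposal C 14, Proposal D 19, Proposal E 4. Proposal B eliminated.
Round 2: Proposal A 11, Proposal C 14, Proposal D 19, Proposal E 4. Proposal E eliminated.
Round 3: Proposal A 15, Proposal C 14, Proposal D 19. Proposal C eliminated.
Round 4: Proposal A 29, Proposal D 19. Proposal A has a majority (≥25).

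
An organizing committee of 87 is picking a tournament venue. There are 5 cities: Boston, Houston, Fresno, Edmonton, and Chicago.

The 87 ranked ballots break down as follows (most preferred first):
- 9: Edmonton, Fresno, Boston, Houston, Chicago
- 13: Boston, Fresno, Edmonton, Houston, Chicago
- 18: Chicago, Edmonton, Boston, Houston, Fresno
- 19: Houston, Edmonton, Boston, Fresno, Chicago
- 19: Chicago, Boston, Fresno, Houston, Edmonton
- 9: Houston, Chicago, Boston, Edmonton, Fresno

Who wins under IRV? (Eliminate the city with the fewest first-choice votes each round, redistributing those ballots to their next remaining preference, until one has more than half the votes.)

Round 1: Boston 13, Houston 28, Fresno 0, Edmonton 9, Chicago 37. Fresno eliminated.
Round 2: Boston 13, Houston 28, Edmonton 9, Chicago 37. Edmonton eliminated.
Round 3: Boston 22, Houston 28, Chicago 37. Boston eliminated.
Round 4: Houston 50, Chicago 37. Houston has a majority (≥44).

Houston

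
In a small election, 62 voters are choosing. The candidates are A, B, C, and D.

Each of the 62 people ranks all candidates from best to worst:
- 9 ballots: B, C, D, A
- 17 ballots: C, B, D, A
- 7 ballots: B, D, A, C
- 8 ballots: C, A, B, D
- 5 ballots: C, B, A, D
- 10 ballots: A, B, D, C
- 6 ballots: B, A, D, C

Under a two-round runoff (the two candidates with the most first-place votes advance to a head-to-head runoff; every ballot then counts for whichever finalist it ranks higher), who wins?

B

Round 1 first-place votes: A 10, B 22, C 30, D 0. C and B advance.
Runoff: C is ranked above B on 30 ballots, B above C on 32.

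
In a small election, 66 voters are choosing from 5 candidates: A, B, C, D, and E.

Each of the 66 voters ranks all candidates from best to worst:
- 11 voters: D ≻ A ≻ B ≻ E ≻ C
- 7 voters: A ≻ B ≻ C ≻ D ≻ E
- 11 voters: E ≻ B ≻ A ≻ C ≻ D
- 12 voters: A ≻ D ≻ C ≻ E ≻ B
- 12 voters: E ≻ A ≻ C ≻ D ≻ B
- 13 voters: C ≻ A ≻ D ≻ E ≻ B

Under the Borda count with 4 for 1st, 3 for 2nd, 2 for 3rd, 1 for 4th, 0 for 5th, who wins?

A: 11×3 + 7×4 + 11×2 + 12×4 + 12×3 + 13×3 = 206
B: 11×2 + 7×3 + 11×3 + 12×0 + 12×0 + 13×0 = 76
C: 11×0 + 7×2 + 11×1 + 12×2 + 12×2 + 13×4 = 125
D: 11×4 + 7×1 + 11×0 + 12×3 + 12×1 + 13×2 = 125
E: 11×1 + 7×0 + 11×4 + 12×1 + 12×4 + 13×1 = 128

A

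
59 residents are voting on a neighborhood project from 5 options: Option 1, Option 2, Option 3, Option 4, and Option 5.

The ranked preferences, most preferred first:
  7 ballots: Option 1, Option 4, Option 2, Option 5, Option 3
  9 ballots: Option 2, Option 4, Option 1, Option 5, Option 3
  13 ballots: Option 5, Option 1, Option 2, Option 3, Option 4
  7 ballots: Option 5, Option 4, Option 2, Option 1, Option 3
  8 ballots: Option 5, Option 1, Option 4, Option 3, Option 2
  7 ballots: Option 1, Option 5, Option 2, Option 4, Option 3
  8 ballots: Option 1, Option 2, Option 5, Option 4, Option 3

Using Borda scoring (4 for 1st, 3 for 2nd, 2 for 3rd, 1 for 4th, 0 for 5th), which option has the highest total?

Option 1

Option 1: 7×4 + 9×2 + 13×3 + 7×1 + 8×3 + 7×4 + 8×4 = 176
Option 2: 7×2 + 9×4 + 13×2 + 7×2 + 8×0 + 7×2 + 8×3 = 128
Option 3: 7×0 + 9×0 + 13×1 + 7×0 + 8×1 + 7×0 + 8×0 = 21
Option 4: 7×3 + 9×3 + 13×0 + 7×3 + 8×2 + 7×1 + 8×1 = 100
Option 5: 7×1 + 9×1 + 13×4 + 7×4 + 8×4 + 7×3 + 8×2 = 165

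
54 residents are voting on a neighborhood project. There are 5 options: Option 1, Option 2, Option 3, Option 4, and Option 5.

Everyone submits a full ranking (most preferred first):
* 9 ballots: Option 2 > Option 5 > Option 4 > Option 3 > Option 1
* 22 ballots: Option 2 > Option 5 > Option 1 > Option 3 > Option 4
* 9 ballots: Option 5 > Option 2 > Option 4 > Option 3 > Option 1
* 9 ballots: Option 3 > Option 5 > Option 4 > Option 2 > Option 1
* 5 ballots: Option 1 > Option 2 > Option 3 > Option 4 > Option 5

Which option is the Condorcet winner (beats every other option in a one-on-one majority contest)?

Option 2 vs Option 1: 49–5
Option 2 vs Option 3: 45–9
Option 2 vs Option 4: 45–9
Option 2 vs Option 5: 36–18
Option 2 beats every other option.

Option 2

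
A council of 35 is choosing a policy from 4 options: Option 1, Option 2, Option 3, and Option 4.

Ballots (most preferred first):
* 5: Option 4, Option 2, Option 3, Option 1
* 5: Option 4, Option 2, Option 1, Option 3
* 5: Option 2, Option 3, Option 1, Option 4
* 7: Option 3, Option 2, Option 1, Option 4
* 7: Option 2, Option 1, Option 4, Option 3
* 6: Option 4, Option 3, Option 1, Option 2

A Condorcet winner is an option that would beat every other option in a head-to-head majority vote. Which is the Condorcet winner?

Option 2

Option 2 vs Option 1: 29–6
Option 2 vs Option 3: 22–13
Option 2 vs Option 4: 19–16
Option 2 beats every other option.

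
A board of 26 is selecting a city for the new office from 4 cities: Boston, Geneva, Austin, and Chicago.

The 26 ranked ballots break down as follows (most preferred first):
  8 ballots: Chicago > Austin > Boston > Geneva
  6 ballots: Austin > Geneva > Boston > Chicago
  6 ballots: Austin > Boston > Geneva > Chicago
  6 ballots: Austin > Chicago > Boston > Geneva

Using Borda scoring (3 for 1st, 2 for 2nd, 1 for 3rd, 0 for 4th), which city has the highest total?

Austin

Boston: 8×1 + 6×1 + 6×2 + 6×1 = 32
Geneva: 8×0 + 6×2 + 6×1 + 6×0 = 18
Austin: 8×2 + 6×3 + 6×3 + 6×3 = 70
Chicago: 8×3 + 6×0 + 6×0 + 6×2 = 36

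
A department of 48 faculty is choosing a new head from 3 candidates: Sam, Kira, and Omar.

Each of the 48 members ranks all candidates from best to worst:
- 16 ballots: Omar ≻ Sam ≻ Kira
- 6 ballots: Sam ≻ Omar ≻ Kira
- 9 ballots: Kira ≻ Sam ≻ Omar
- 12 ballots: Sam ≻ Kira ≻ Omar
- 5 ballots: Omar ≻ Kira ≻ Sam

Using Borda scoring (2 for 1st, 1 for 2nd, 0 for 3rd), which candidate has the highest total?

Sam

Sam: 16×1 + 6×2 + 9×1 + 12×2 + 5×0 = 61
Kira: 16×0 + 6×0 + 9×2 + 12×1 + 5×1 = 35
Omar: 16×2 + 6×1 + 9×0 + 12×0 + 5×2 = 48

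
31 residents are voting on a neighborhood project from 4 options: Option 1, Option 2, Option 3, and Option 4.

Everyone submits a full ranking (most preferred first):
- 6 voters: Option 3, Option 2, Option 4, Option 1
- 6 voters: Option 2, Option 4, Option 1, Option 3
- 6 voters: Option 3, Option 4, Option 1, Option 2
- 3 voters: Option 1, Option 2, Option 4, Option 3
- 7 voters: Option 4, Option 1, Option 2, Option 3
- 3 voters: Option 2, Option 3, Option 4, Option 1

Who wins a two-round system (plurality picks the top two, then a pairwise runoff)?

Round 1 first-place votes: Option 1 3, Option 2 9, Option 3 12, Option 4 7. Option 3 and Option 2 advance.
Runoff: Option 3 is ranked above Option 2 on 12 ballots, Option 2 above Option 3 on 19.

Option 2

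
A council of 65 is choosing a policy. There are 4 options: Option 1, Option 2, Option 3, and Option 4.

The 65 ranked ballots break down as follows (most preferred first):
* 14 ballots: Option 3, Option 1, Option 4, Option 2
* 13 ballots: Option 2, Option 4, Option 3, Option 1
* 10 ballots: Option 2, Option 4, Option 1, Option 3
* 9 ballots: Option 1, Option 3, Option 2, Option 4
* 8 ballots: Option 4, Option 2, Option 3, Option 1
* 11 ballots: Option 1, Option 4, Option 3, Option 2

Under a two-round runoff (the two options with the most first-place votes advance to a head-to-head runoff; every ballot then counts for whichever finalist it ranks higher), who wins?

Option 1

Round 1 first-place votes: Option 1 20, Option 2 23, Option 3 14, Option 4 8. Option 2 and Option 1 advance.
Runoff: Option 2 is ranked above Option 1 on 31 ballots, Option 1 above Option 2 on 34.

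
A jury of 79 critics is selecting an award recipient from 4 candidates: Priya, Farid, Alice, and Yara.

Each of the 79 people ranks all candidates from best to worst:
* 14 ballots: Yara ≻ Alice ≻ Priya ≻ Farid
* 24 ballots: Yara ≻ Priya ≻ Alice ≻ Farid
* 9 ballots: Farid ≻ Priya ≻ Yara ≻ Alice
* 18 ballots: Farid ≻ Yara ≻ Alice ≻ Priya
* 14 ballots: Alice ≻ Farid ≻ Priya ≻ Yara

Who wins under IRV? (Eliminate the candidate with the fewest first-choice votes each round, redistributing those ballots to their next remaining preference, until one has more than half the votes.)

Farid

Round 1: Priya 0, Farid 27, Alice 14, Yara 38. Priya eliminated.
Round 2: Farid 27, Alice 14, Yara 38. Alice eliminated.
Round 3: Farid 41, Yara 38. Farid has a majority (≥40).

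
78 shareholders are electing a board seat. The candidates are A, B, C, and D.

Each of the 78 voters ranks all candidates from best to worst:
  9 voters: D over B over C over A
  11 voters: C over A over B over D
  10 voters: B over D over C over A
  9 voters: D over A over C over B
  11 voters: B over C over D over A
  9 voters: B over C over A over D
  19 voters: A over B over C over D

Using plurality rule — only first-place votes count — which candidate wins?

B

First-place votes: A 19, B 30, C 11, D 18.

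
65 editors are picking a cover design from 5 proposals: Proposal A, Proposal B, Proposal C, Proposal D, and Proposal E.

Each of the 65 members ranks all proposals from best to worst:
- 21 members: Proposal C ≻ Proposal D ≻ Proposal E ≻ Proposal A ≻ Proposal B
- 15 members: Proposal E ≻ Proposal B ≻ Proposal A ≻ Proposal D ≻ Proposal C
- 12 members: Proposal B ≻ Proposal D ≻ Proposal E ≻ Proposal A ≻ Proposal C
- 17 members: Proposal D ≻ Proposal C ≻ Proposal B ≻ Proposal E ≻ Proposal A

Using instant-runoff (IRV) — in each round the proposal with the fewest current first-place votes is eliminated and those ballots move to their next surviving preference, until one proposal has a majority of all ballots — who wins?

Round 1: Proposal A 0, Proposal B 12, Proposal C 21, Proposal D 17, Proposal E 15. Proposal A eliminated.
Round 2: Proposal B 12, Proposal C 21, Proposal D 17, Proposal E 15. Proposal B eliminated.
Round 3: Proposal C 21, Proposal D 29, Proposal E 15. Proposal E eliminated.
Round 4: Proposal C 21, Proposal D 44. Proposal D has a majority (≥33).

Proposal D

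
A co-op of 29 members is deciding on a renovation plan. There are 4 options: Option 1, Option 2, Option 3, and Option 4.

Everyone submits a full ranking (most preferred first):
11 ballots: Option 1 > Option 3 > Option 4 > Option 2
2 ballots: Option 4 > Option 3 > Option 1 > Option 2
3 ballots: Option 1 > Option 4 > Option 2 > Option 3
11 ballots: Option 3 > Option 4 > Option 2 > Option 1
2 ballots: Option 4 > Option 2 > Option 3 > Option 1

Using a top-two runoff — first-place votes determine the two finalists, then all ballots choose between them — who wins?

Round 1 first-place votes: Option 1 14, Option 2 0, Option 3 11, Option 4 4. Option 1 and Option 3 advance.
Runoff: Option 1 is ranked above Option 3 on 14 ballots, Option 3 above Option 1 on 15.

Option 3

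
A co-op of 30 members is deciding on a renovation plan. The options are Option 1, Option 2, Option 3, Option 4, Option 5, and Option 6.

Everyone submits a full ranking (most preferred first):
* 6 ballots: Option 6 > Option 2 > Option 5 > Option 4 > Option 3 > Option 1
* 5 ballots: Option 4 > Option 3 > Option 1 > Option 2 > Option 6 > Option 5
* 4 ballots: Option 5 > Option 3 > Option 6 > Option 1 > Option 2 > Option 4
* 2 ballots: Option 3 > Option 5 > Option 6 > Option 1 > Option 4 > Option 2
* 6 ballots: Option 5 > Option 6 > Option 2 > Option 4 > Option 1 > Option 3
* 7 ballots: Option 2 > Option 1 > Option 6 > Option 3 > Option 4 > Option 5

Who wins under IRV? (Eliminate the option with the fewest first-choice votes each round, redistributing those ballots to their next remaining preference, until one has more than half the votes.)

Option 2

Round 1: Option 1 0, Option 2 7, Option 3 2, Option 4 5, Option 5 10, Option 6 6. Option 1 eliminated.
Round 2: Option 2 7, Option 3 2, Option 4 5, Option 5 10, Option 6 6. Option 3 eliminated.
Round 3: Option 2 7, Option 4 5, Option 5 12, Option 6 6. Option 4 eliminated.
Round 4: Option 2 12, Option 5 12, Option 6 6. Option 6 eliminated.
Round 5: Option 2 18, Option 5 12. Option 2 has a majority (≥16).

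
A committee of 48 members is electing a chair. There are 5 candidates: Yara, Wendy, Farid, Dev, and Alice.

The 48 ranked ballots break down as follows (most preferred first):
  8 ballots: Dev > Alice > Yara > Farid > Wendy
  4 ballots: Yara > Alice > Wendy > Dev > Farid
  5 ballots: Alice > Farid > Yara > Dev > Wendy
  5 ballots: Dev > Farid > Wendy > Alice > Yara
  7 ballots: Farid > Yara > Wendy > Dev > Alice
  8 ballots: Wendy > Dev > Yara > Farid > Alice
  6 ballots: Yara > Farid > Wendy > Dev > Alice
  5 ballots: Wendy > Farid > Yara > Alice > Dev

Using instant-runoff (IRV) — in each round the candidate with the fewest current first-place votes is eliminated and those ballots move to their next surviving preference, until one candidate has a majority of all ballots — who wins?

Farid

Round 1: Yara 10, Wendy 13, Farid 7, Dev 13, Alice 5. Alice eliminated.
Round 2: Yara 10, Wendy 13, Farid 12, Dev 13. Yara eliminated.
Round 3: Wendy 17, Farid 18, Dev 13. Dev eliminated.
Round 4: Wendy 17, Farid 31. Farid has a majority (≥25).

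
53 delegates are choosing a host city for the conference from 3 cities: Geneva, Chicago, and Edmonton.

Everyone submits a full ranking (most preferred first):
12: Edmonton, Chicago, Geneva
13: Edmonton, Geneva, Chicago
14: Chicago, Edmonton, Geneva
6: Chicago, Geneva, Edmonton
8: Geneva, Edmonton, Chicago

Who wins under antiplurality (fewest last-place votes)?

Last-place votes: Geneva 26, Chicago 21, Edmonton 6.

Edmonton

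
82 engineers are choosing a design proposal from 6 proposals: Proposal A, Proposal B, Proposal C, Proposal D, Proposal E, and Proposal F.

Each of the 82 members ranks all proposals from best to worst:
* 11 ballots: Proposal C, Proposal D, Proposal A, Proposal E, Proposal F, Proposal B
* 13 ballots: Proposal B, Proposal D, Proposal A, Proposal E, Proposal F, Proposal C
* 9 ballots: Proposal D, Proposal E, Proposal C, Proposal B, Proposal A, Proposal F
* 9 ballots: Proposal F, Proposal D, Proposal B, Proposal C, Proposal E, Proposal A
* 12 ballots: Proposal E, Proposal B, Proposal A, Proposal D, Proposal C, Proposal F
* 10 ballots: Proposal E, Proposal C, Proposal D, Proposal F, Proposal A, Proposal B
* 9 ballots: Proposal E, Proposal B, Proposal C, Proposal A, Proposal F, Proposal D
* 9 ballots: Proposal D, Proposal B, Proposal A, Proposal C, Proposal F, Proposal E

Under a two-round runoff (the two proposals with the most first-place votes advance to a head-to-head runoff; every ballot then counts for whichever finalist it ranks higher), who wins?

Round 1 first-place votes: Proposal A 0, Proposal B 13, Proposal C 11, Proposal D 18, Proposal E 31, Proposal F 9. Proposal E and Proposal D advance.
Runoff: Proposal E is ranked above Proposal D on 31 ballots, Proposal D above Proposal E on 51.

Proposal D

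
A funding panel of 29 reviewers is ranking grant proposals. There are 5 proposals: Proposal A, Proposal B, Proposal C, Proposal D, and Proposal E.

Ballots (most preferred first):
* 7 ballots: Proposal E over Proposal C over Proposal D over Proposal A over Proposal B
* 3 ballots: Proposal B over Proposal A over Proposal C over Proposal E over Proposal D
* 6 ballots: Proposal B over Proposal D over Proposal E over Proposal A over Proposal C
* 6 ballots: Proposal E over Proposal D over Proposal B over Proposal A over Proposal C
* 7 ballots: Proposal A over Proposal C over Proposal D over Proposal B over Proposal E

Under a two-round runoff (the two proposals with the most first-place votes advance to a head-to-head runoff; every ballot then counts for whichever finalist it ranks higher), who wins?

Proposal B

Round 1 first-place votes: Proposal A 7, Proposal B 9, Proposal C 0, Proposal D 0, Proposal E 13. Proposal E and Proposal B advance.
Runoff: Proposal E is ranked above Proposal B on 13 ballots, Proposal B above Proposal E on 16.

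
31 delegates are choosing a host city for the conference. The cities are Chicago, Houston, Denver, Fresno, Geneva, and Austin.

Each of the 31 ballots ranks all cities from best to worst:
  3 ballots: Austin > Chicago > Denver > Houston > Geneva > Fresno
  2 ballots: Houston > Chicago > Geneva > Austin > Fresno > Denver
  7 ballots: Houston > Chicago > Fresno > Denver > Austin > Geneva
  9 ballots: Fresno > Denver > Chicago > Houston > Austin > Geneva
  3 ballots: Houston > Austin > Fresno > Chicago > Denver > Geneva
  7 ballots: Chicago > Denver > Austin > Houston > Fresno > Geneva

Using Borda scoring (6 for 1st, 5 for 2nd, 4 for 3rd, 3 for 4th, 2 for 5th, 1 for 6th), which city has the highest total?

Chicago

Chicago: 3×5 + 2×5 + 7×5 + 9×4 + 3×3 + 7×6 = 147
Houston: 3×3 + 2×6 + 7×6 + 9×3 + 3×6 + 7×3 = 129
Denver: 3×4 + 2×1 + 7×3 + 9×5 + 3×2 + 7×5 = 121
Fresno: 3×1 + 2×2 + 7×4 + 9×6 + 3×4 + 7×2 = 115
Geneva: 3×2 + 2×4 + 7×1 + 9×1 + 3×1 + 7×1 = 40
Austin: 3×6 + 2×3 + 7×2 + 9×2 + 3×5 + 7×4 = 99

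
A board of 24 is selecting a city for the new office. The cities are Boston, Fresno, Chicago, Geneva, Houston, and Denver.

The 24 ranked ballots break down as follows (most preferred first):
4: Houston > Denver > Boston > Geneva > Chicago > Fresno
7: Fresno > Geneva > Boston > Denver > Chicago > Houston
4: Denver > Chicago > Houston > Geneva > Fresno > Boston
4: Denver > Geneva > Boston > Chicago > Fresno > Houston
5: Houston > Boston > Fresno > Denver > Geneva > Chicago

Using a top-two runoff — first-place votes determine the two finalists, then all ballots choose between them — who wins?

Round 1 first-place votes: Boston 0, Fresno 7, Chicago 0, Geneva 0, Houston 9, Denver 8. Houston and Denver advance.
Runoff: Houston is ranked above Denver on 9 ballots, Denver above Houston on 15.

Denver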